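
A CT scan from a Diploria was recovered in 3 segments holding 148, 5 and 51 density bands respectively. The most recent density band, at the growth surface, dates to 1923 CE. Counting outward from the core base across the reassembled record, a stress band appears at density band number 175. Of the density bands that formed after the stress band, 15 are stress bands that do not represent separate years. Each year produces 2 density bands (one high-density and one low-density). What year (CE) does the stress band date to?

Total density bands = 148 + 5 + 51 = 204.
Between density band 175 and the growth surface there are 204 − 175 = 29 density bands.
Removing the 15 false density bands leaves 29 − 15 = 14 true density bands beyond the stress band.
14 density bands at 2 per year is 14 / 2 = 7 years.
The density band at the growth surface is 1923 CE, so the stress band dates to 1923 − 7 = 1916 CE.

1916 CE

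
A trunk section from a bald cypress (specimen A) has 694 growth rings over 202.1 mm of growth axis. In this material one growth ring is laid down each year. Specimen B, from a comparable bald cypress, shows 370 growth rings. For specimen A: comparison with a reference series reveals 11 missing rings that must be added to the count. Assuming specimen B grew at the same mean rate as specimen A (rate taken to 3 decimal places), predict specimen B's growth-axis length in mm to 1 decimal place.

Specimen A: adjusted count: 694 + 11 = 705 growth rings.
A: Extension rate ≈ 202.1 / 705 = 0.287 mm/year.
Length of B = 0.287 × 370 = 106.2 mm.

106.2 mm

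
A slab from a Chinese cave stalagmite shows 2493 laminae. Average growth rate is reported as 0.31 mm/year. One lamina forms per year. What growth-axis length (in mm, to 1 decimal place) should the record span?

2493 years of growth are recorded.
Predicted length = 0.31 mm/year × 2493 years = 772.8 mm.

772.8 mm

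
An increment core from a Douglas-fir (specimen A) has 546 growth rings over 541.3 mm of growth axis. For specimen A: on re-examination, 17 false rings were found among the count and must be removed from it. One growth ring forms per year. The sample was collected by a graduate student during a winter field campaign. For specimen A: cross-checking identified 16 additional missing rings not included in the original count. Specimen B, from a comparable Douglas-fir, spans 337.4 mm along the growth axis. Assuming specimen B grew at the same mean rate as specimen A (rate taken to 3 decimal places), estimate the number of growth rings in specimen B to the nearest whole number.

Specimen A: true growth ring count = 546 − 17 + 16 = 545.
A: 541.3 mm over 545 years gives 541.3 / 545 ≈ 0.993 mm per year.
B spans 337.4 / 0.993 = 339.78 years ≈ 340 growth rings.

340 growth rings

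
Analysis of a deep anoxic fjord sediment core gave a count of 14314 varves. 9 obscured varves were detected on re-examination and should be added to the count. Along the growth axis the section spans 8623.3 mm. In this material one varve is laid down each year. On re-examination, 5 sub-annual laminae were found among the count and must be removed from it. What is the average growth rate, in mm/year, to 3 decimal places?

0.602 mm/year

After corrections the count is 14314 − 5 + 9 = 14318 varves.
Extension rate ≈ 8623.3 / 14318 = 0.602 mm/year.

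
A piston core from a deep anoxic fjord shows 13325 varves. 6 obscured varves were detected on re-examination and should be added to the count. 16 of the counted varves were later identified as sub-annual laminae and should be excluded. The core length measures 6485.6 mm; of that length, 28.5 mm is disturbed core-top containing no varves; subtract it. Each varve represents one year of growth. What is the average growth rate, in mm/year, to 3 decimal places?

True varve count = 13325 − 16 + 6 = 13315.
Removing the 28.5 mm offcut leaves 6485.6 − 28.5 = 6457.1 mm.
Mean rate = 6457.1 mm / 13315 years ≈ 0.485 mm/year.

0.485 mm/year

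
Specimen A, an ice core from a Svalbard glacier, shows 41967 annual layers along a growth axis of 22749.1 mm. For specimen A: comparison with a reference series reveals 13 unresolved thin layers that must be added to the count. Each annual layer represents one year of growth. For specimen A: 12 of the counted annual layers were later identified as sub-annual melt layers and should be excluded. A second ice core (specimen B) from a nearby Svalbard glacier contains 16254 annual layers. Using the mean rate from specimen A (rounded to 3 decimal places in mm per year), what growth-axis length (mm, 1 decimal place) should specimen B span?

8809.7 mm

Specimen A: adjusted count: 41967 − 12 + 13 = 41968 annual layers.
A: 22749.1 mm over 41968 years gives 22749.1 / 41968 ≈ 0.542 mm per year.
For B, 0.542 mm/year × 16254 years = 8809.7 mm.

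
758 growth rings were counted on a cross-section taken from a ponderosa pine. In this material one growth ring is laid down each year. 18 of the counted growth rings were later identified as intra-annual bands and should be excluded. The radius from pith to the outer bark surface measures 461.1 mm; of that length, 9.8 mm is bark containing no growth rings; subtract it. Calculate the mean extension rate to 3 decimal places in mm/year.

0.610 mm/year

Adjusted count: 758 − 18 = 740 growth rings.
Removing the 9.8 mm offcut leaves 461.1 − 9.8 = 451.3 mm.
Extension rate ≈ 451.3 / 740 = 0.610 mm/year.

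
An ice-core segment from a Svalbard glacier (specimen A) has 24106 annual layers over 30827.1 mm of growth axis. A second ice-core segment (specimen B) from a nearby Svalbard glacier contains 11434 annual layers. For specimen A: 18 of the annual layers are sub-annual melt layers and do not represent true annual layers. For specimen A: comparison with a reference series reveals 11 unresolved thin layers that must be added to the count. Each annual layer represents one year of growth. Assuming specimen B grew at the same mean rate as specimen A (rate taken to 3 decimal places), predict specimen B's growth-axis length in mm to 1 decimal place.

Specimen A: true annual layer count = 24106 − 18 + 11 = 24099.
A: 30827.1 mm over 24099 years gives 30827.1 / 24099 ≈ 1.279 mm per year.
B's length ≈ 1.279 × 11434 = 14624.1 mm.

14624.1 mm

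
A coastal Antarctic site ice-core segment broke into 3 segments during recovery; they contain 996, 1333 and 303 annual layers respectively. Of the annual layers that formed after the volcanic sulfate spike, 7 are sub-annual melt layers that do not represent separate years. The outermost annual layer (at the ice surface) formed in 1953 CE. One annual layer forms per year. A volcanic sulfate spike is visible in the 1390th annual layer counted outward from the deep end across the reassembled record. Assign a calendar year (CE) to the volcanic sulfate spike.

Total annual layers = 996 + 1333 + 303 = 2632.
2632 − 1390 = 1242 annual layers lie beyond the volcanic sulfate spike toward the ice surface.
Excluding 7 false annual layers: 1242 − 7 = 1235.
Counting back 1235 years from 1953 CE places the volcanic sulfate spike in 1953 − 1235 = 718 CE.

718 CE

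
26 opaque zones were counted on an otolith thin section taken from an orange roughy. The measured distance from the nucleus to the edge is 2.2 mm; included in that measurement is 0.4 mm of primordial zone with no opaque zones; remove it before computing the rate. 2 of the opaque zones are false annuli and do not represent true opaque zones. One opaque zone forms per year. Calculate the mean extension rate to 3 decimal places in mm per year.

0.075 mm per year

Adjusted count: 26 − 2 = 24 opaque zones.
Net length = 2.2 − 0.4 = 1.8 mm.
1.8 mm over 24 years gives 1.8 / 24 ≈ 0.075 mm per year.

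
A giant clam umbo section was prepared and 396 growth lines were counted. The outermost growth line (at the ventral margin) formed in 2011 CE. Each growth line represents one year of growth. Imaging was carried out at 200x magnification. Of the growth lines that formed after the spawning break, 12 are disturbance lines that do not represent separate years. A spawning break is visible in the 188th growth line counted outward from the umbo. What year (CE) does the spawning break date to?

Between growth line 188 and the ventral margin there are 396 − 188 = 208 growth lines.
Excluding 12 false growth lines: 208 − 12 = 196.
Counting back 196 years from 2011 CE places the spawning break in 2011 − 196 = 1815 CE.

1815 CE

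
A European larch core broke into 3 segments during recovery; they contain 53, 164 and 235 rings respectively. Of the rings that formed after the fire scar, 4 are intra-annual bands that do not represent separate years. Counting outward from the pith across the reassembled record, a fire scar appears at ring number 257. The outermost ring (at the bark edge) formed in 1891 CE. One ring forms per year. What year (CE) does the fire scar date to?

1700 CE

Total rings = 53 + 164 + 235 = 452.
452 − 257 = 195 rings lie beyond the fire scar toward the bark edge.
Excluding 4 false rings: 195 − 4 = 191.
1891 − 191 = 1700 CE.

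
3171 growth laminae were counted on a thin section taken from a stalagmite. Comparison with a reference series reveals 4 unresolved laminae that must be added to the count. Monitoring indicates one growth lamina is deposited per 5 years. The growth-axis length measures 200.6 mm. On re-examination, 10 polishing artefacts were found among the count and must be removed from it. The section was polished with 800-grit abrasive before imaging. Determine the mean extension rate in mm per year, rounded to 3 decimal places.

Correcting the raw count gives 3171 − 10 + 4 = 3165 true growth laminae.
Multiplying by 5 years per growth lamina: 3165 × 5 = 15825 years.
200.6 mm over 15825 years gives 200.6 / 15825 ≈ 0.013 mm per year.

0.013 mm per year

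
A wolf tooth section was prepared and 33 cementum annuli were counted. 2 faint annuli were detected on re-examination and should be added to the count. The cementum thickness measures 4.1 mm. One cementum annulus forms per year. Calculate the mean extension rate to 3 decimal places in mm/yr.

True cementum annulus count = 33 + 2 = 35.
Extension rate ≈ 4.1 / 35 = 0.117 mm/yr.

0.117 mm/yr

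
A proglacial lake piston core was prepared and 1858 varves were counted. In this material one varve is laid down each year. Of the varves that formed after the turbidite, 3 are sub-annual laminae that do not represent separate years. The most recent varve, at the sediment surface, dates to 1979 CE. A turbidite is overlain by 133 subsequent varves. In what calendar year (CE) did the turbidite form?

1849 CE

There are 133 varves younger than the turbidite.
Removing the 3 false varves leaves 133 − 3 = 130 true varves beyond the turbidite.
Counting back 130 years from 1979 CE places the turbidite in 1979 − 130 = 1849 CE.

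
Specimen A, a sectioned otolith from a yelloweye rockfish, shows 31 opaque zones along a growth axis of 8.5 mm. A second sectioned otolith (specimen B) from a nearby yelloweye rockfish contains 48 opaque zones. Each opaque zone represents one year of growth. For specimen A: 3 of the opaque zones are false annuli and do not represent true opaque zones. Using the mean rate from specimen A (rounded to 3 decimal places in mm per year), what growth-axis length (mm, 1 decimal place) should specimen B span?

14.6 mm

Specimen A: after corrections the count is 31 − 3 = 28 opaque zones.
A: Mean rate = 8.5 mm / 28 years ≈ 0.304 mm/year.
B's length ≈ 0.304 × 48 = 14.6 mm.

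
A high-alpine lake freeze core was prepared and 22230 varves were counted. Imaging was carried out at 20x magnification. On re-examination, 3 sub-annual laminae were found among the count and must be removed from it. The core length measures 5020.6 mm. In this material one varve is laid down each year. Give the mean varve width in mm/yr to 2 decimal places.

0.23 mm/yr

Correcting the raw count gives 22230 − 3 = 22227 true varves.
Mean rate = 5020.6 mm / 22227 years ≈ 0.23 mm/yr.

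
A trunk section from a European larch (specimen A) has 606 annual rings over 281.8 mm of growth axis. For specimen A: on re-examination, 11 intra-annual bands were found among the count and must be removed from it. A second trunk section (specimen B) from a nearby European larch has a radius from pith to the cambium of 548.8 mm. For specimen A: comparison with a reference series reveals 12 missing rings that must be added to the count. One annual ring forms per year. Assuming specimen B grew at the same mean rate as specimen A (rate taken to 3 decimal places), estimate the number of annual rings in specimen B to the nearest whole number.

1183 annual rings

Specimen A: adjusted count: 606 − 11 + 12 = 607 annual rings.
A: Extension rate ≈ 281.8 / 607 = 0.464 mm/yr.
B spans 548.8 / 0.464 = 1182.76 years ≈ 1183 annual rings.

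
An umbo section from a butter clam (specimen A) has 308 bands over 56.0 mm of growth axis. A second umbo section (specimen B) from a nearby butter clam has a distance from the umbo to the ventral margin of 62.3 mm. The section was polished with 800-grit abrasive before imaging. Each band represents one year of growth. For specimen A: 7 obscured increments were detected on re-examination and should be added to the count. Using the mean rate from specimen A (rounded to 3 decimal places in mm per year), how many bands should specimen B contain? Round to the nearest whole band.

Specimen A: after corrections the count is 308 + 7 = 315 bands.
A: 56.0 mm over 315 years gives 56.0 / 315 ≈ 0.178 mm per year.
B spans 62.3 / 0.178 = 350.00 years ≈ 350 bands.

350 bands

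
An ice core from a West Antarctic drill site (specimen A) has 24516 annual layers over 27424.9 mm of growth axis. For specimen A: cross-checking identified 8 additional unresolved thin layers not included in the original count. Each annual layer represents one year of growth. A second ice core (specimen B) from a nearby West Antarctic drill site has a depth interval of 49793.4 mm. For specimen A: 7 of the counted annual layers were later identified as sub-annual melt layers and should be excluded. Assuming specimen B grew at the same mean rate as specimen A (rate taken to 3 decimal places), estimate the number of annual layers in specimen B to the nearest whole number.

Specimen A: correcting the raw count gives 24516 − 7 + 8 = 24517 true annual layers.
A: Mean rate = 27424.9 mm / 24517 years ≈ 1.119 mm/yr.
For B, 49793.4 / 1.119 = 44498.12 years ≈ 44498 annual layers.

44498 annual layers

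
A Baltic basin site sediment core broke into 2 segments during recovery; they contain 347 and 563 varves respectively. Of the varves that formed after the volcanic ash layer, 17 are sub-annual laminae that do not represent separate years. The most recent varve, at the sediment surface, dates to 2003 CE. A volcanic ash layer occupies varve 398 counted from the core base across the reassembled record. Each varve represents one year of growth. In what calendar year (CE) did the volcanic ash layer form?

1508 CE

Total varves = 347 + 563 = 910.
910 − 398 = 512 varves lie beyond the volcanic ash layer toward the sediment surface.
Removing the 17 false varves leaves 512 − 17 = 495 true varves beyond the volcanic ash layer.
The varve at the sediment surface is 2003 CE, so the volcanic ash layer dates to 2003 − 495 = 1508 CE.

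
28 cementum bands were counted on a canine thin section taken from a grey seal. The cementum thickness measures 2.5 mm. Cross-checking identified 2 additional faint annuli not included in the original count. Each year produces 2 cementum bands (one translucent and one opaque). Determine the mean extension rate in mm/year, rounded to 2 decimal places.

Adjusted count: 28 + 2 = 30 cementum bands.
30 cementum bands at 2 per year is 30 / 2 = 15 years.
Mean rate = 2.5 mm / 15 years ≈ 0.17 mm/year.

0.17 mm/year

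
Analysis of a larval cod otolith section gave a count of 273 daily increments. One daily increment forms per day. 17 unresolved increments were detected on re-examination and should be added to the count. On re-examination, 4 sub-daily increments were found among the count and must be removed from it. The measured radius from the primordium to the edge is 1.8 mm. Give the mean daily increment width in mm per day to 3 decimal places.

Correcting the raw count gives 273 − 4 + 17 = 286 true daily increments.
Extension rate ≈ 1.8 / 286 = 0.006 mm per day.

0.006 mm per day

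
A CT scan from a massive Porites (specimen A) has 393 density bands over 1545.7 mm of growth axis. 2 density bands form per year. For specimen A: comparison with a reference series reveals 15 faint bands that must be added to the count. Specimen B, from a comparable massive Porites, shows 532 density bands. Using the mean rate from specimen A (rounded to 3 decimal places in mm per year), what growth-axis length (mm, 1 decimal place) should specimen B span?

Specimen A: adjusted count: 393 + 15 = 408 density bands.
Specimen A: 408 density bands at 2 per year is 408 / 2 = 204 years.
A: 1545.7 mm over 204 years gives 1545.7 / 204 ≈ 7.577 mm per year.
Specimen B: with 2 density bands per year, 532 / 2 = 266 years. For B, 7.577 mm/year × 266 years = 2015.5 mm.

2015.5 mm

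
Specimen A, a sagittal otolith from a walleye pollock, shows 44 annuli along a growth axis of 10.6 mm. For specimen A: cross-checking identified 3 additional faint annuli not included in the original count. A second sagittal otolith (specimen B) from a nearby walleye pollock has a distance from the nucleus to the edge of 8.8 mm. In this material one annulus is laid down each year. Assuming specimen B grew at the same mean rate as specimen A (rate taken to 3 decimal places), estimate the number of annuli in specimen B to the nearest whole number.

Specimen A: after corrections the count is 44 + 3 = 47 annuli.
A: Extension rate ≈ 10.6 / 47 = 0.226 mm/yr.
For B, 8.8 / 0.226 = 38.94 years ≈ 39 annuli.

39 annuli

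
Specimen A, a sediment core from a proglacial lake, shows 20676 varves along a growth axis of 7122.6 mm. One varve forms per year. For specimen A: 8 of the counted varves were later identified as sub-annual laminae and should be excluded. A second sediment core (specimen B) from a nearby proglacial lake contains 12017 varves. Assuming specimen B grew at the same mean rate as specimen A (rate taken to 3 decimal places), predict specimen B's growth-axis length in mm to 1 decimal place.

4145.9 mm

Specimen A: adjusted count: 20676 − 8 = 20668 varves.
A: Extension rate ≈ 7122.6 / 20668 = 0.345 mm/year.
Length of B = 0.345 × 12017 = 4145.9 mm.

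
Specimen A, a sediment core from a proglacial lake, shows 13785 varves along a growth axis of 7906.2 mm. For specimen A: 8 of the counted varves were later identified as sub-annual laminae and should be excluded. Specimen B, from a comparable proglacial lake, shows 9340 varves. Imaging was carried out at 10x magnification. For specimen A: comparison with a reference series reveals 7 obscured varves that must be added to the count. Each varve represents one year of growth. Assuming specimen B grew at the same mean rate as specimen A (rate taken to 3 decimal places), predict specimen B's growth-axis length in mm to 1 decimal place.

5361.2 mm

Specimen A: adjusted count: 13785 − 8 + 7 = 13784 varves.
A: Mean rate = 7906.2 mm / 13784 years ≈ 0.574 mm per year.
For B, 0.574 mm/year × 9340 years = 5361.2 mm.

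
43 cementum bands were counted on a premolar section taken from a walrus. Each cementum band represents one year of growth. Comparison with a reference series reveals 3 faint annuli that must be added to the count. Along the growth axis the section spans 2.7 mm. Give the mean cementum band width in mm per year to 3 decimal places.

0.059 mm per year

Correcting the raw count gives 43 + 3 = 46 true cementum bands.
2.7 mm over 46 years gives 2.7 / 46 ≈ 0.059 mm per year.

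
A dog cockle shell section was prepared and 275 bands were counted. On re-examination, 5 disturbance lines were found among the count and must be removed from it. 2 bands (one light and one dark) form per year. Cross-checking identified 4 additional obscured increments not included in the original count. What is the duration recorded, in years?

137 yr

Correcting the raw count gives 275 − 5 + 4 = 274 true bands.
With 2 bands per year, 274 / 2 = 137 years.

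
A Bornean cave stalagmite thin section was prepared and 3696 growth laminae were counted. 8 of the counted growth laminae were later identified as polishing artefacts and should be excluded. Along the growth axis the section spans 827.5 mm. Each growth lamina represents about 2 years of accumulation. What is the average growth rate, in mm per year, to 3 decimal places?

True growth lamina count = 3696 − 8 = 3688.
At 2 years per growth lamina, 3688 × 2 = 7376 years.
827.5 mm over 7376 years gives 827.5 / 7376 ≈ 0.112 mm per year.

0.112 mm per year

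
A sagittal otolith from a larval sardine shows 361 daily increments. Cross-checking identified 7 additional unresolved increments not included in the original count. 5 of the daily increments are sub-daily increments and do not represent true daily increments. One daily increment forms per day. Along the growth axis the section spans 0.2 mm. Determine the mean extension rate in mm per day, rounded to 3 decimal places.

Correcting the raw count gives 361 − 5 + 7 = 363 true daily increments.
0.2 mm over 363 days gives 0.2 / 363 ≈ 0.001 mm per day.

0.001 mm per day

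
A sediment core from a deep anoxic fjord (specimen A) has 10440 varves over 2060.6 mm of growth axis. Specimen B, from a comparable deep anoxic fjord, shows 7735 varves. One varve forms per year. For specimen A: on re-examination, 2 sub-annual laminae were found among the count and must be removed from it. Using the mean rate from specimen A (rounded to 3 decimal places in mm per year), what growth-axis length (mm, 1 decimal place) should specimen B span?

1523.8 mm

Specimen A: after corrections the count is 10440 − 2 = 10438 varves.
A: Extension rate ≈ 2060.6 / 10438 = 0.197 mm/yr.
Length of B = 0.197 × 7735 = 1523.8 mm.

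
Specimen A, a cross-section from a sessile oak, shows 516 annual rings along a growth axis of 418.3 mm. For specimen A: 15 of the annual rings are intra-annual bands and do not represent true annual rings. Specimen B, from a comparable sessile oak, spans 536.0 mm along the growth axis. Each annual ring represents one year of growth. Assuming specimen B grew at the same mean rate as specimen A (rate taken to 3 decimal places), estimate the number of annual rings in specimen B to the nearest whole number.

Specimen A: true annual ring count = 516 − 15 = 501.
A: 418.3 mm over 501 years gives 418.3 / 501 ≈ 0.835 mm per year.
Specimen B: 536.0 mm / 0.835 mm per year = 641.92 years ≈ 642 annual rings.

642 annual rings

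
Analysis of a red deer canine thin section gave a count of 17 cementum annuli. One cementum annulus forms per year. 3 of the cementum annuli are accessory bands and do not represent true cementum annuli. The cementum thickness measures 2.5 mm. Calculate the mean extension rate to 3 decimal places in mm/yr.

True cementum annulus count = 17 − 3 = 14.
2.5 mm over 14 years gives 2.5 / 14 ≈ 0.179 mm/yr.

0.179 mm/yr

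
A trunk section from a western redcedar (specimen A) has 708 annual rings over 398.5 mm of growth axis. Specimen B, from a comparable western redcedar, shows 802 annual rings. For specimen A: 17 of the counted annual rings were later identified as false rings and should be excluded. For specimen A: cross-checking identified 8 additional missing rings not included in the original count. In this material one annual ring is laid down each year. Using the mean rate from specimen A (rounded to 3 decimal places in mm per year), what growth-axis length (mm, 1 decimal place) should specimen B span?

457.1 mm

Specimen A: correcting the raw count gives 708 − 17 + 8 = 699 true annual rings.
A: Extension rate ≈ 398.5 / 699 = 0.570 mm per year.
B's length ≈ 0.570 × 802 = 457.1 mm.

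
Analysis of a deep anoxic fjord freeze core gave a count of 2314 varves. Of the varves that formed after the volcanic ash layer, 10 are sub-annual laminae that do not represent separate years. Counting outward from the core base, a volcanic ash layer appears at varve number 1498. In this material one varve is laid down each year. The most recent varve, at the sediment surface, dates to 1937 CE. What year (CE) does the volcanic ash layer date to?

Between varve 1498 and the sediment surface there are 2314 − 1498 = 816 varves.
Excluding 10 false varves: 816 − 10 = 806.
The varve at the sediment surface is 1937 CE, so the volcanic ash layer dates to 1937 − 806 = 1131 CE.

1131 CE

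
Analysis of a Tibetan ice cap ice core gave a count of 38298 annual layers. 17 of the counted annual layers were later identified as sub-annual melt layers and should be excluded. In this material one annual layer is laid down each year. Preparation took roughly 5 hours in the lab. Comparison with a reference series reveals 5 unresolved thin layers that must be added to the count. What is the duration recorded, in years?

Correcting the raw count gives 38298 − 17 + 5 = 38286 true annual layers.
With a one-to-one annual layer periodicity this is 38286 years.

38286 years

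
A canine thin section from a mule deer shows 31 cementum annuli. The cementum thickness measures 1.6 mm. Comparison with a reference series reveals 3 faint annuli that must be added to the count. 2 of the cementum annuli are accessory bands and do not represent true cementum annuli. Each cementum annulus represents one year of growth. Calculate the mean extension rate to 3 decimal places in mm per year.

0.050 mm per year

Correcting the raw count gives 31 − 2 + 3 = 32 true cementum annuli.
Extension rate ≈ 1.6 / 32 = 0.050 mm per year.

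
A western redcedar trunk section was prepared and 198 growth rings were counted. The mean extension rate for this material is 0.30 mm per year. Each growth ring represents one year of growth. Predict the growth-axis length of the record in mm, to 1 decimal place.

59.4 mm

198 years of growth are recorded.
Length ≈ 0.30 × 198 = 59.4 mm.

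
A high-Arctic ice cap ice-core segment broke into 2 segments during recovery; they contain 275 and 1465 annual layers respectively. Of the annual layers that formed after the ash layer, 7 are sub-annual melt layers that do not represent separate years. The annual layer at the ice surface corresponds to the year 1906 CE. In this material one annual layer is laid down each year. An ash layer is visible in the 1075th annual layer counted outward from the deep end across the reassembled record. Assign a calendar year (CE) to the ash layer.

1248 CE

Total annual layers = 275 + 1465 = 1740.
Between annual layer 1075 and the ice surface there are 1740 − 1075 = 665 annual layers.
Excluding 7 false annual layers: 665 − 7 = 658.
The annual layer at the ice surface is 1906 CE, so the ash layer dates to 1906 − 658 = 1248 CE.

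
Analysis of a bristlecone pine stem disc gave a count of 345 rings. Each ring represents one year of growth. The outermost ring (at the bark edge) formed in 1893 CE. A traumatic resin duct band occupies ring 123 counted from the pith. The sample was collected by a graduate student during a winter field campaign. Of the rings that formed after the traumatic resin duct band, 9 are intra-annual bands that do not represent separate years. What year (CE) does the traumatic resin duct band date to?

345 − 123 = 222 rings lie beyond the traumatic resin duct band toward the bark edge.
Removing the 9 false rings leaves 222 − 9 = 213 true rings beyond the traumatic resin duct band.
Counting back 213 years from 1893 CE places the traumatic resin duct band in 1893 − 213 = 1680 CE.

1680 CE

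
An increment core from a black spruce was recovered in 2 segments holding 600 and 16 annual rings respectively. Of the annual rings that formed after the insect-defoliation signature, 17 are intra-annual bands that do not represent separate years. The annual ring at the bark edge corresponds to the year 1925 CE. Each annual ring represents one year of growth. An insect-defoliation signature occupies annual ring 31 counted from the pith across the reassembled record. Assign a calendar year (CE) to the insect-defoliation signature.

1357 CE

Total annual rings = 600 + 16 = 616.
Between annual ring 31 and the bark edge there are 616 − 31 = 585 annual rings.
Excluding 17 false annual rings: 585 − 17 = 568.
The annual ring at the bark edge is 1925 CE, so the insect-defoliation signature dates to 1925 − 568 = 1357 CE.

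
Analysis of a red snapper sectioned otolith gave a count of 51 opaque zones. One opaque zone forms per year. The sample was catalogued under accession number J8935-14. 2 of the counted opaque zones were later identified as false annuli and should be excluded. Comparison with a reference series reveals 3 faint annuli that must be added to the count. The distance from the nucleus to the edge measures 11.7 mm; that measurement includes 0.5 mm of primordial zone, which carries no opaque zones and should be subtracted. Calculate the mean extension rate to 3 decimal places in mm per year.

0.215 mm per year

After corrections the count is 51 − 2 + 3 = 52 opaque zones.
Removing the 0.5 mm offcut leaves 11.7 − 0.5 = 11.2 mm.
Extension rate ≈ 11.2 / 52 = 0.215 mm per year.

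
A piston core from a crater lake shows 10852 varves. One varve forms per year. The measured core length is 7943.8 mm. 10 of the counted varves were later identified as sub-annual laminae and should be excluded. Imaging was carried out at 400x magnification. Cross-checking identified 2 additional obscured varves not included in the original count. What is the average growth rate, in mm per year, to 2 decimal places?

Adjusted count: 10852 − 10 + 2 = 10844 varves.
7943.8 mm over 10844 years gives 7943.8 / 10844 ≈ 0.73 mm per year.

0.73 mm per year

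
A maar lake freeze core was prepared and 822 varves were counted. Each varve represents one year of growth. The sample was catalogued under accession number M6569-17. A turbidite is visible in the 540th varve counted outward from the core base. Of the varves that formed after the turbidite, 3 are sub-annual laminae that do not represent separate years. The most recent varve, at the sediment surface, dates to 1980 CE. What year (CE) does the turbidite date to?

The turbidite sits at varve 540 from the core base, so 822 − 540 = 282 varves formed after it.
Excluding 3 false varves: 282 − 3 = 279.
1980 − 279 = 1701 CE.

1701 CE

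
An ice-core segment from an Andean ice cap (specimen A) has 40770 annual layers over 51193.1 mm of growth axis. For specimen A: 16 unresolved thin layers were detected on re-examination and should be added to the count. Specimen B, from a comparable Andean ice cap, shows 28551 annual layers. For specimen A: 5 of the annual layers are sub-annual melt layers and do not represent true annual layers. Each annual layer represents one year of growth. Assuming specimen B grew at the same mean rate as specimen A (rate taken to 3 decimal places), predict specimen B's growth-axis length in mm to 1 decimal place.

35831.5 mm

Specimen A: adjusted count: 40770 − 5 + 16 = 40781 annual layers.
A: Mean rate = 51193.1 mm / 40781 years ≈ 1.255 mm/year.
B's length ≈ 1.255 × 28551 = 35831.5 mm.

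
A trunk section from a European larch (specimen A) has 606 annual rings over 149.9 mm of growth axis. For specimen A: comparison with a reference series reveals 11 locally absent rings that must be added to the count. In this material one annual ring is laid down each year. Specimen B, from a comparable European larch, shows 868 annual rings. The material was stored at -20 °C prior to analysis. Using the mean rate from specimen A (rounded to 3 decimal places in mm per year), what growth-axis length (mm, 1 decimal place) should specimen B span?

Specimen A: after corrections the count is 606 + 11 = 617 annual rings.
A: Extension rate ≈ 149.9 / 617 = 0.243 mm/year.
Length of B = 0.243 × 868 = 210.9 mm.

210.9 mm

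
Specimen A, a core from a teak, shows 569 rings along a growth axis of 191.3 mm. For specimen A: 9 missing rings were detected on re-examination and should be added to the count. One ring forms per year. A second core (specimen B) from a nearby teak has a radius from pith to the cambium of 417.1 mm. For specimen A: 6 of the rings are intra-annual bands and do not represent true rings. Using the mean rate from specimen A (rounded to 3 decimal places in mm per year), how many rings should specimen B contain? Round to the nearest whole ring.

1249 rings

Specimen A: true ring count = 569 − 6 + 9 = 572.
A: Mean rate = 191.3 mm / 572 years ≈ 0.334 mm/year.
B spans 417.1 / 0.334 = 1248.80 years ≈ 1249 rings.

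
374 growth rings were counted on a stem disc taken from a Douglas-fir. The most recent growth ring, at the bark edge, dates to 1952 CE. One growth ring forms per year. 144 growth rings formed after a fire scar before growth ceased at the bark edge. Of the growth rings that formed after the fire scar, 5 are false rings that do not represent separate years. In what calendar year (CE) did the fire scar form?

1813 CE

There are 144 growth rings younger than the fire scar.
Excluding 5 false growth rings: 144 − 5 = 139.
1952 − 139 = 1813 CE.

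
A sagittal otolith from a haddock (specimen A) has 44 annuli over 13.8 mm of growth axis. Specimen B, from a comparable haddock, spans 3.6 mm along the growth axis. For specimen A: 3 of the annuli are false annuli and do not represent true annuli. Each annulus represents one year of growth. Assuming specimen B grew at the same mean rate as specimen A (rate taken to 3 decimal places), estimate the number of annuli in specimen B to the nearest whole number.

11 annuli

Specimen A: adjusted count: 44 − 3 = 41 annuli.
A: Mean rate = 13.8 mm / 41 years ≈ 0.337 mm per year.
B spans 3.6 / 0.337 = 10.68 years ≈ 11 annuli.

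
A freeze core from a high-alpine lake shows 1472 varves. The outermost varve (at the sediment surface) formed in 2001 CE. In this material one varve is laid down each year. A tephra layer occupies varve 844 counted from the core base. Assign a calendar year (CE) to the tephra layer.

1373 CE

The tephra layer sits at varve 844 from the core base, so 1472 − 844 = 628 varves formed after it.
Counting back 628 years from 2001 CE places the tephra layer in 2001 − 628 = 1373 CE.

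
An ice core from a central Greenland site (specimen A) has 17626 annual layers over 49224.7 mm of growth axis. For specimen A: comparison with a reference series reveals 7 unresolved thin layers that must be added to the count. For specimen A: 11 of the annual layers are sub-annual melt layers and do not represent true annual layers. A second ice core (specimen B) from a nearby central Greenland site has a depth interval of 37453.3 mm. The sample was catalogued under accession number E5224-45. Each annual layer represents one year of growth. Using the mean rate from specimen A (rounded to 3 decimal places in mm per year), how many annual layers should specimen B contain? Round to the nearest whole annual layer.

Specimen A: true annual layer count = 17626 − 11 + 7 = 17622.
A: Mean rate = 49224.7 mm / 17622 years ≈ 2.793 mm/yr.
For B, 37453.3 / 2.793 = 13409.70 years ≈ 13410 annual layers.

13410 annual layers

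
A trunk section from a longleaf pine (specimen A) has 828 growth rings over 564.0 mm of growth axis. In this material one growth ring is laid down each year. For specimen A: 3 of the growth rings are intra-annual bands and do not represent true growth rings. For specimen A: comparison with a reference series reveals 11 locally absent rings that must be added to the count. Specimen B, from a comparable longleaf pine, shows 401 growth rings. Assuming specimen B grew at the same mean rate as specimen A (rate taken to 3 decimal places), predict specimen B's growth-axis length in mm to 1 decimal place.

Specimen A: adjusted count: 828 − 3 + 11 = 836 growth rings.
A: Mean rate = 564.0 mm / 836 years ≈ 0.675 mm/yr.
B's length ≈ 0.675 × 401 = 270.7 mm.

270.7 mm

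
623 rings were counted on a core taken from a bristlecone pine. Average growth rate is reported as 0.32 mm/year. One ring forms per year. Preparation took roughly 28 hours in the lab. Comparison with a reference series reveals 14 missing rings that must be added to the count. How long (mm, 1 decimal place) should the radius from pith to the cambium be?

203.8 mm

After corrections the count is 623 + 14 = 637 rings.
Predicted length = 0.32 mm/year × 637 years = 203.8 mm.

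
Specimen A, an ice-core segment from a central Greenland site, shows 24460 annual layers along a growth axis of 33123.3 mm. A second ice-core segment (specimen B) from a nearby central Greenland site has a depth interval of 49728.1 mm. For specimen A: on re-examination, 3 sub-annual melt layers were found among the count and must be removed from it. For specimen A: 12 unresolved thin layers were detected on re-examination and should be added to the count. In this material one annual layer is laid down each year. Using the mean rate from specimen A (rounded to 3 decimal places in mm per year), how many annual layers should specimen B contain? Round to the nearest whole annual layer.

36727 annual layers

Specimen A: adjusted count: 24460 − 3 + 12 = 24469 annual layers.
A: 33123.3 mm over 24469 years gives 33123.3 / 24469 ≈ 1.354 mm per year.
Specimen B: 49728.1 mm / 1.354 mm per year = 36726.81 years ≈ 36727 annual layers.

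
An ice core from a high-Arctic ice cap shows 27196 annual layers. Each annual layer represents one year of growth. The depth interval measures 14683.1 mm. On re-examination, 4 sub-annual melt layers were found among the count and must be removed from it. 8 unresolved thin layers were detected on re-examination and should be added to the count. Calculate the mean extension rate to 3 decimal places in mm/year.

Adjusted count: 27196 − 4 + 8 = 27200 annual layers.
14683.1 mm over 27200 years gives 14683.1 / 27200 ≈ 0.540 mm/year.

0.540 mm/year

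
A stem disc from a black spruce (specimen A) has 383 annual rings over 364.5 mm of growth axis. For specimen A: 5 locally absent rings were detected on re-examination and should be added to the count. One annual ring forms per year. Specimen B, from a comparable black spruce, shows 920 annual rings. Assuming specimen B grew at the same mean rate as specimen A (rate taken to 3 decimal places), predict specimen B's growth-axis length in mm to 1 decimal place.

863.9 mm

Specimen A: correcting the raw count gives 383 + 5 = 388 true annual rings.
A: Mean rate = 364.5 mm / 388 years ≈ 0.939 mm/yr.
Length of B = 0.939 × 920 = 863.9 mm.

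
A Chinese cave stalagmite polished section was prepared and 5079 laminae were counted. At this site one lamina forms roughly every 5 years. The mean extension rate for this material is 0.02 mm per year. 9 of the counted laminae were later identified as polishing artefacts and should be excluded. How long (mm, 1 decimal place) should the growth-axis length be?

507.0 mm

Adjusted count: 5079 − 9 = 5070 laminae.
5070 laminae at 5 years each span 5070 × 5 = 25350 years.
Length ≈ 0.02 × 25350 = 507.0 mm.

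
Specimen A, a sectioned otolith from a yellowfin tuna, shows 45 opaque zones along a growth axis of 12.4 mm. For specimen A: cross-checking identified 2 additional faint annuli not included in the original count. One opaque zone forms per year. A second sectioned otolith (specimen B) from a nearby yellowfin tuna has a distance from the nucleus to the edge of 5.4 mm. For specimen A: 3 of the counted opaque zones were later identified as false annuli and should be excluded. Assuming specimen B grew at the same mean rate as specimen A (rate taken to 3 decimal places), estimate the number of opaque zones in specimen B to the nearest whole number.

Specimen A: adjusted count: 45 − 3 + 2 = 44 opaque zones.
A: 12.4 mm over 44 years gives 12.4 / 44 ≈ 0.282 mm/year.
For B, 5.4 / 0.282 = 19.15 years ≈ 19 opaque zones.

19 opaque zones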